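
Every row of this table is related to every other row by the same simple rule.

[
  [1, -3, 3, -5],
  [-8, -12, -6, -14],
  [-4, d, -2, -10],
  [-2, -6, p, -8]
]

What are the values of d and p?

d = -8, p = 0

The difference between any two rows is the same in every column — this is an addition table with the headers hidden.
Row 3 minus row 1 is -4 − 1 = -5, so its entry in column 2 is -3 + (-5) = -8.
Row 4 minus row 1 is -2 − 1 = -3, so its entry in column 3 is 3 + (-3) = 0.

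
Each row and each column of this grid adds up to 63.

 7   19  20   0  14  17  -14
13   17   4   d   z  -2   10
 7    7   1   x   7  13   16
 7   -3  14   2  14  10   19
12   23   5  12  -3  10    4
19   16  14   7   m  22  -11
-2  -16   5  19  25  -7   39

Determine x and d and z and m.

x = 12, d = 11, z = 10, m = -4

The known cells in row 3 total 51, leaving 63 − 51 = 12 for the blank.
The known cells in row 6 total 67, leaving 63 − 67 = -4 for the blank.
The known cells in column 4 total 52, leaving 63 − 52 = 11 for the blank.
The known cells in row 2 total 53, leaving 63 − 53 = 10 for the blank.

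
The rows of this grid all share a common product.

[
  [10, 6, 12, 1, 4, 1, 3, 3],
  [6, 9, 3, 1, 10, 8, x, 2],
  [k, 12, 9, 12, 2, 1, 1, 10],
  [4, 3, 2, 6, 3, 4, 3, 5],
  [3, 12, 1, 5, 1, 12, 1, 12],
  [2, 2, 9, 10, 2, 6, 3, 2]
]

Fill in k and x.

Rows 5 and 6 each multiply to 25920, so every row has product 25920.
Row 3: 12×9×12×2×1×1×10 = 25920, so the missing entry is 25920 ÷ 25920 = 1.
Row 2: 6×9×3×1×10×8×2 = 25920, so the missing entry is 25920 ÷ 25920 = 1.

k = 1, x = 1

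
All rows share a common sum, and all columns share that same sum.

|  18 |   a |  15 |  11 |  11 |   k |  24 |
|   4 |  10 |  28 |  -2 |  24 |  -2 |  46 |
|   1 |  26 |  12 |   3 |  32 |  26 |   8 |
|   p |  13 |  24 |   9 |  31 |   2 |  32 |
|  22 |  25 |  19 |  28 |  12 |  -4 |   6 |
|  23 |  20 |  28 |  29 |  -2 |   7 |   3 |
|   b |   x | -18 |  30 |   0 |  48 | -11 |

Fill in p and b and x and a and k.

p = -3, b = 43, x = 16, a = -2, k = 31

Rows 2 and 3 both sum to 108, so that's the common total.
Row 4 has 13 + 24 + 9 + 31 + 2 + 32 = 111; the blank must be 108 − 111 = -3.
Column 6 has -2 + 26 + 2 − 4 + 7 + 48 = 77; the blank must be 108 − 77 = 31.
Row 1 has 18 + 15 + 11 + 11 + 31 + 24 = 110; the blank must be 108 − 110 = -2.
Column 2 has -2 + 10 + 26 + 13 + 25 + 20 = 92; the blank must be 108 − 92 = 16.
Row 7 has 16 − 18 + 30 + 0 + 48 − 11 = 65; the blank must be 108 − 65 = 43.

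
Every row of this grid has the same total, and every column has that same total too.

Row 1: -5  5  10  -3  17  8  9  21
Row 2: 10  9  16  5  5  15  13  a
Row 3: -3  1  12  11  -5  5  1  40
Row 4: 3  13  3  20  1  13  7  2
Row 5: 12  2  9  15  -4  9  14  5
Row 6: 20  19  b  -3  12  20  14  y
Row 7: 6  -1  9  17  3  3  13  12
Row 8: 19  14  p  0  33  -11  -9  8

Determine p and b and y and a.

Rows 1 and 3 both sum to 62, so that's the common total.
Row 2: 10 + 9 + 16 + 5 + 5 + 15 + 13 = 73, so its missing entry is 62 − 73 = -11.
Column 8: 21 − 11 + 40 + 2 + 5 + 12 + 8 = 77, so its missing entry is 62 − 77 = -15.
Row 8: 19 + 14 + 0 + 33 − 11 − 9 + 8 = 54, so its missing entry is 62 − 54 = 8.
Row 6: 20 + 19 − 3 + 12 + 20 + 14 − 15 = 67, so its missing entry is 62 − 67 = -5.

p = 8, b = -5, y = -15, a = -11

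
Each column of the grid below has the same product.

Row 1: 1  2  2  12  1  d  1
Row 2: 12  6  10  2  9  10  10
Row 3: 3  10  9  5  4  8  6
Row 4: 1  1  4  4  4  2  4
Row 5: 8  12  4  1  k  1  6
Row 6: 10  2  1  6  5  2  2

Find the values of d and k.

Columns 1 and 4 each multiply to 2880, so every column has product 2880.
Column 6: 10×8×2×1×2 = 320, so the missing entry is 2880 ÷ 320 = 9.
Column 5: 1×9×4×4×5 = 720, so the missing entry is 2880 ÷ 720 = 4.

d = 9, k = 4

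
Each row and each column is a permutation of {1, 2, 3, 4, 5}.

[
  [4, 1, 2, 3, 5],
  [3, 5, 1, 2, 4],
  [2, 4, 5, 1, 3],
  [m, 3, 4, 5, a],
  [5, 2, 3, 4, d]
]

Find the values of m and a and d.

m = 1, a = 2, d = 1

For row 5, column 5: row 5 already has {2, 3, 4, 5}; that leaves 1.
At (row 4, col 5): column 5 already has {1, 3, 4, 5}, so the value is 2.
At (row 4, col 1): row 4 already has {2, 3, 4, 5}, so the value is 1.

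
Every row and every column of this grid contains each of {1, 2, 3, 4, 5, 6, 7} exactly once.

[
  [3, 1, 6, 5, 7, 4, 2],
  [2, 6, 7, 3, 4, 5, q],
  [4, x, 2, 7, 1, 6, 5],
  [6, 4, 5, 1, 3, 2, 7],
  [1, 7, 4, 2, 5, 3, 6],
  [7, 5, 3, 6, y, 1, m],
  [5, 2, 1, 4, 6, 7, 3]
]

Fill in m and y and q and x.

m = 4, y = 2, q = 1, x = 3

For row 2, column 7: row 2 already has {2, 3, 4, 5, 6, 7}; that leaves 1.
At (row 6, col 5): column 5 already has {1, 3, 4, 5, 6, 7}, so the value is 2.
At (row 3, col 2): row 3 already has {1, 2, 4, 5, 6, 7}, so the value is 3.
For row 6, column 7: row 6 already has {1, 2, 3, 5, 6, 7}; that leaves 4.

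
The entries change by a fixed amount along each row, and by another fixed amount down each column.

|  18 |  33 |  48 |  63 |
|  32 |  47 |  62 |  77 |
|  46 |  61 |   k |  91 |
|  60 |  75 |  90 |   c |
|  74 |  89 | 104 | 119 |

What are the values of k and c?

k = 76, c = 105

Along each row the entries change by 15 per step; down each column they change by 14.
Row 3: from 46 at column 1, stepping by 15 to column 3 gives 76.
Row 4: from 60 at column 1, stepping by 15 to column 4 gives 105.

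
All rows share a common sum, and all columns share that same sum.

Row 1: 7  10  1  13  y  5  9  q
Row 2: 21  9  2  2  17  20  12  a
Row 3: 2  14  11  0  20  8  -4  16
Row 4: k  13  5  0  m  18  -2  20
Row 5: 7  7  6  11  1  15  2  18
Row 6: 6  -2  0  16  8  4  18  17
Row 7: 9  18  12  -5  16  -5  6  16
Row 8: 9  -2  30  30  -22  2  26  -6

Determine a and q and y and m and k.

a = -16, q = 2, y = 20, m = 7, k = 6

Rows 3 and 5 both sum to 67, so that's the common total.
Column 1 has 7 + 21 + 2 + 7 + 6 + 9 + 9 = 61; the blank must be 67 − 61 = 6.
Row 4 has 6 + 13 + 5 + 0 + 18 − 2 + 20 = 60; the blank must be 67 − 60 = 7.
Column 5 has 17 + 20 + 7 + 1 + 8 + 16 − 22 = 47; the blank must be 67 − 47 = 20.
Row 1 has 7 + 10 + 1 + 13 + 20 + 5 + 9 = 65; the blank must be 67 − 65 = 2.
Row 2 has 21 + 9 + 2 + 2 + 17 + 20 + 12 = 83; the blank must be 67 − 83 = -16.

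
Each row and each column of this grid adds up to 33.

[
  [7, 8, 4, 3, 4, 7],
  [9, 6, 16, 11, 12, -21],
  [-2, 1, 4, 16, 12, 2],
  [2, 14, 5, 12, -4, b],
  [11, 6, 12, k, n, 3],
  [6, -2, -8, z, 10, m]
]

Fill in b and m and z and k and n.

The known cells in column 5 total 34, leaving 33 − 34 = -1 for the blank.
The known cells in row 5 total 31, leaving 33 − 31 = 2 for the blank.
The known cells in column 4 total 44, leaving 33 − 44 = -11 for the blank.
The known cells in row 6 total -5, leaving 33 − (-5) = 38 for the blank.
The known cells in row 4 total 29, leaving 33 − 29 = 4 for the blank.

b = 4, m = 38, z = -11, k = 2, n = -1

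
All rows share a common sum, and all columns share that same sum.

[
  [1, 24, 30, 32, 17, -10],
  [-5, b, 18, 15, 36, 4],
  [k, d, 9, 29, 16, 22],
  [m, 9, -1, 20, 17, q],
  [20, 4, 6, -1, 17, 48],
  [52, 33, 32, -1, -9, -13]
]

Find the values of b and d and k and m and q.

Rows 1 and 5 both sum to 94, so that's the common total.
The known cells in row 2 total 68, leaving 94 − 68 = 26 for the blank.
The known cells in column 2 total 96, leaving 94 − 96 = -2 for the blank.
The known cells in row 3 total 74, leaving 94 − 74 = 20 for the blank.
The known cells in column 1 total 88, leaving 94 − 88 = 6 for the blank.
The known cells in row 4 total 51, leaving 94 − 51 = 43 for the blank.

b = 26, d = -2, k = 20, m = 6, q = 43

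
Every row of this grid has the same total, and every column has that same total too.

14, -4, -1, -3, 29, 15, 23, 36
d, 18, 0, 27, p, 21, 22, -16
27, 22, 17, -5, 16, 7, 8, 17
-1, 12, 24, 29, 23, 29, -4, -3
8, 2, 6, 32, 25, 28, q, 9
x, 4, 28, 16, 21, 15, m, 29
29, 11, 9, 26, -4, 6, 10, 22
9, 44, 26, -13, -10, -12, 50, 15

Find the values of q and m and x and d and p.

Rows 1 and 3 both sum to 109, so that's the common total.
Row 5: 8 + 2 + 6 + 32 + 25 + 28 + 9 = 110, so its missing entry is 109 − 110 = -1.
Column 5: 29 + 16 + 23 + 25 + 21 − 4 − 10 = 100, so its missing entry is 109 − 100 = 9.
Column 7: 23 + 22 + 8 − 4 − 1 + 10 + 50 = 108, so its missing entry is 109 − 108 = 1.
Row 6: 4 + 28 + 16 + 21 + 15 + 1 + 29 = 114, so its missing entry is 109 − 114 = -5.
Row 2: 18 + 0 + 27 + 9 + 21 + 22 − 16 = 81, so its missing entry is 109 − 81 = 28.

q = -1, m = 1, x = -5, d = 28, p = 9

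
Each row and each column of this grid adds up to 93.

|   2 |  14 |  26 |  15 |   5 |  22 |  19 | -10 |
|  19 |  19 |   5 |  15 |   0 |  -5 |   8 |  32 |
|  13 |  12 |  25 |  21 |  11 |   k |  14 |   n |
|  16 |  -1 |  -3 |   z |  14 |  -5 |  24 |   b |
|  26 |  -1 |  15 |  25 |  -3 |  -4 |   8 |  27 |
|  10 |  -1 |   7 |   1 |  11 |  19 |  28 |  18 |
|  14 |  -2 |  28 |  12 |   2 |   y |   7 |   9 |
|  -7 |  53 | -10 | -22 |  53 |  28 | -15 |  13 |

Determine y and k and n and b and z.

Row 7: 14 − 2 + 28 + 12 + 2 + 7 + 9 = 70, so its missing entry is 93 − 70 = 23.
Column 4: 15 + 15 + 21 + 25 + 1 + 12 − 22 = 67, so its missing entry is 93 − 67 = 26.
Row 4: 16 − 1 − 3 + 26 + 14 − 5 + 24 = 71, so its missing entry is 93 − 71 = 22.
Column 8: -10 + 32 + 22 + 27 + 18 + 9 + 13 = 111, so its missing entry is 93 − 111 = -18.
Row 3: 13 + 12 + 25 + 21 + 11 + 14 − 18 = 78, so its missing entry is 93 − 78 = 15.

y = 23, k = 15, n = -18, b = 22, z = 26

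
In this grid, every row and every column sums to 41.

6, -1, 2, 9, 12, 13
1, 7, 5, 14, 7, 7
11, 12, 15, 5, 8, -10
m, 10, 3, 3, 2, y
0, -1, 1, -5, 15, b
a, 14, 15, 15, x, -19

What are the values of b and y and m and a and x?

b = 31, y = 19, m = 4, a = 19, x = -3

Column 5: 12 + 7 + 8 + 2 + 15 = 44, so its missing entry is 41 − 44 = -3.
Row 5: 0 − 1 + 1 − 5 + 15 = 10, so its missing entry is 41 − 10 = 31.
Row 6: 14 + 15 + 15 − 3 − 19 = 22, so its missing entry is 41 − 22 = 19.
Column 1: 6 + 1 + 11 + 0 + 19 = 37, so its missing entry is 41 − 37 = 4.
Row 4: 4 + 10 + 3 + 3 + 2 = 22, so its missing entry is 41 − 22 = 19.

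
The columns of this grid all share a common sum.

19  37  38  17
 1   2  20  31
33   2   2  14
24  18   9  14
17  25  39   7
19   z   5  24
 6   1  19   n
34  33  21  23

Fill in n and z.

n = 23, z = 35

Column 1 sums to 153 and so does column 3; that's the common total.
In column 4 the known cells total 130, leaving 153 − 130 = 23.
In column 2 the known cells total 118, leaving 153 − 118 = 35.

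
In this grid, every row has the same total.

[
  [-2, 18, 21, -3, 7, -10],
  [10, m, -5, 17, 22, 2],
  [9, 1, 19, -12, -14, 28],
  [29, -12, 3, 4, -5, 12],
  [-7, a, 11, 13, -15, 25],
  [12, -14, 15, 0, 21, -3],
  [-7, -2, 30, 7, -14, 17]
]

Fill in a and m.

The complete rows each total 31.
Row 5 is missing 31 − 27 = 4 (since -7 + 11 + 13 − 15 + 25 = 27).
Row 2 is missing 31 − 46 = -15 (since 10 − 5 + 17 + 22 + 2 = 46).

a = 4, m = -15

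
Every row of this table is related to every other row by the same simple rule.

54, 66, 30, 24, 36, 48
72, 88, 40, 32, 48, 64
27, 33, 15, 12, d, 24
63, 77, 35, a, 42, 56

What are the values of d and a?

d = 18, a = 28

Each row is a constant multiple of every other row — this is a multiplication table with the headers hidden.
Row 3 is 27/54 = 1/2 times row 1, so its entry in column 5 is 36 × 1/2 = 18.
Row 4 is 63/54 = 7/6 times row 1, so its entry in column 4 is 24 × 7/6 = 28.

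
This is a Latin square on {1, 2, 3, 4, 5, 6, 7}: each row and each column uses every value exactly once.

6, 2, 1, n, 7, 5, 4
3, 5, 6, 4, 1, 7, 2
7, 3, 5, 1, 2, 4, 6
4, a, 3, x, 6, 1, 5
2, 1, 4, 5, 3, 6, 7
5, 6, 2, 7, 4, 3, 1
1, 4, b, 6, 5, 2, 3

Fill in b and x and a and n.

b = 7, x = 2, a = 7, n = 3

Cell (4,2): column 2 already has {1, 2, 3, 4, 5, 6} → 7.
At (row 7, col 3): row 7 already has {1, 2, 3, 4, 5, 6}, so the value is 7.
At (row 4, col 4): row 4 already has {1, 3, 4, 5, 6, 7}, so the value is 2.
At (row 1, col 4): row 1 already has {1, 2, 4, 5, 6, 7}, so the value is 3.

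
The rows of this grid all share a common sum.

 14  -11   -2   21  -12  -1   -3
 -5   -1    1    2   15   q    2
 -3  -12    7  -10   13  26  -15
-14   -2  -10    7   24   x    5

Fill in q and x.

q = -8, x = -4

Rows 1 and 3 both add up to 6, so every row sums to 6.
Row 2: -5 − 1 + 1 + 2 + 15 + 2 = 14, so the missing entry is 6 − 14 = -8.
Row 4: -14 − 2 − 10 + 7 + 24 + 5 = 10, so the missing entry is 6 − 10 = -4.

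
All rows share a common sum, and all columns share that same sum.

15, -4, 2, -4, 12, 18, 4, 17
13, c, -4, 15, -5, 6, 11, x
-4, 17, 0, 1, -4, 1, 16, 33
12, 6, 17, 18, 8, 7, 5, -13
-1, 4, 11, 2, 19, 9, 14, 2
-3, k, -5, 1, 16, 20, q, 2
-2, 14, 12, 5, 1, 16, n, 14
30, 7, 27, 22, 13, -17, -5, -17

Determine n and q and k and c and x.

n = 0, q = 15, k = 14, c = 2, x = 22

Rows 1 and 3 both sum to 60, so that's the common total.
Column 8 has 17 + 33 − 13 + 2 + 2 + 14 − 17 = 38; the blank must be 60 − 38 = 22.
Row 2 has 13 − 4 + 15 − 5 + 6 + 11 + 22 = 58; the blank must be 60 − 58 = 2.
Column 2 has -4 + 2 + 17 + 6 + 4 + 14 + 7 = 46; the blank must be 60 − 46 = 14.
Row 6 has -3 + 14 − 5 + 1 + 16 + 20 + 2 = 45; the blank must be 60 − 45 = 15.
Row 7 has -2 + 14 + 12 + 5 + 1 + 16 + 14 = 60; the blank must be 60 − 60 = 0.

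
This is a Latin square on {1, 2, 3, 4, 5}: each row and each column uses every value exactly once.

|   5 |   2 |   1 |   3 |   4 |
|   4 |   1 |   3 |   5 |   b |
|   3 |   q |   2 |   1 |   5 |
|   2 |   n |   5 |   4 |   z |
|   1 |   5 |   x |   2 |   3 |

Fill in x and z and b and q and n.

x = 4, z = 1, b = 2, q = 4, n = 3

At (row 3, col 2): row 3 already has {1, 2, 3, 5}, so the value is 4.
At (row 4, col 2): column 2 already has {1, 2, 4, 5}, so the value is 3.
Cell (4,5): row 4 already has {2, 3, 4, 5} → 1.
For row 2, column 5: row 2 already has {1, 3, 4, 5}; that leaves 2.
For row 5, column 3: row 5 already has {1, 2, 3, 5}; that leaves 4.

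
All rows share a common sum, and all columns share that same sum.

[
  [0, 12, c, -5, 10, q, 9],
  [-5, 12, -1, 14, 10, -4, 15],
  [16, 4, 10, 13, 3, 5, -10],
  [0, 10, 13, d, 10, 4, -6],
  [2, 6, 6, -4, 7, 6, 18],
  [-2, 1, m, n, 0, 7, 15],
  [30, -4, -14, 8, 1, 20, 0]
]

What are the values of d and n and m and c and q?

Rows 2 and 3 both sum to 41, so that's the common total.
Row 4: 0 + 10 + 13 + 10 + 4 − 6 = 31, so its missing entry is 41 − 31 = 10.
Column 6: -4 + 5 + 4 + 6 + 7 + 20 = 38, so its missing entry is 41 − 38 = 3.
Row 1: 0 + 12 − 5 + 10 + 3 + 9 = 29, so its missing entry is 41 − 29 = 12.
Column 4: -5 + 14 + 13 + 10 − 4 + 8 = 36, so its missing entry is 41 − 36 = 5.
Row 6: -2 + 1 + 5 + 0 + 7 + 15 = 26, so its missing entry is 41 − 26 = 15.

d = 10, n = 5, m = 15, c = 12, q = 3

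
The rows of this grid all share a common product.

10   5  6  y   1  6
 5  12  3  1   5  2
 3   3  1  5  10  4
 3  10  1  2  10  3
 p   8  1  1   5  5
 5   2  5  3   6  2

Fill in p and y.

p = 9, y = 1

Rows 2 and 6 each multiply to 1800, so every row has product 1800.
Row 5: 8×1×1×5×5 = 200, so the missing entry is 1800 ÷ 200 = 9.
Row 1: 10×5×6×1×6 = 1800, so the missing entry is 1800 ÷ 1800 = 1.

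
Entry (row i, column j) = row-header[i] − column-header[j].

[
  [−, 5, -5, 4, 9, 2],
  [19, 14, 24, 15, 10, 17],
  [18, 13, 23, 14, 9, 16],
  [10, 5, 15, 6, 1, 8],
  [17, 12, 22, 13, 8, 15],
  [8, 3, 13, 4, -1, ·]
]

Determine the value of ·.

8 − 2 = 6.

6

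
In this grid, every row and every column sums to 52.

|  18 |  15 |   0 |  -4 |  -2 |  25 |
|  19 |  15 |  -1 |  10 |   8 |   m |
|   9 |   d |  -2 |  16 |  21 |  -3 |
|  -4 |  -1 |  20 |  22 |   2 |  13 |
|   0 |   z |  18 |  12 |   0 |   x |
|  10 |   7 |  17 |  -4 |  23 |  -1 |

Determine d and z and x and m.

d = 11, z = 5, x = 17, m = 1

Row 3: 9 − 2 + 16 + 21 − 3 = 41, so its missing entry is 52 − 41 = 11.
Column 2: 15 + 15 + 11 − 1 + 7 = 47, so its missing entry is 52 − 47 = 5.
Row 5: 0 + 5 + 18 + 12 + 0 = 35, so its missing entry is 52 − 35 = 17.
Row 2: 19 + 15 − 1 + 10 + 8 = 51, so its missing entry is 52 − 51 = 1.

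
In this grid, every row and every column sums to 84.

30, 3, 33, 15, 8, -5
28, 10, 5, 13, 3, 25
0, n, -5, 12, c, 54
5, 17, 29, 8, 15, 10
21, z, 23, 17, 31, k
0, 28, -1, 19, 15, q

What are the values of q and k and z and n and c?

q = 23, k = -23, z = 15, n = 11, c = 12

Column 5 has 8 + 3 + 15 + 31 + 15 = 72; the blank must be 84 − 72 = 12.
Row 6 has 0 + 28 − 1 + 19 + 15 = 61; the blank must be 84 − 61 = 23.
Row 3 has 0 − 5 + 12 + 12 + 54 = 73; the blank must be 84 − 73 = 11.
Column 6 has -5 + 25 + 54 + 10 + 23 = 107; the blank must be 84 − 107 = -23.
Row 5 has 21 + 23 + 17 + 31 − 23 = 69; the blank must be 84 − 69 = 15.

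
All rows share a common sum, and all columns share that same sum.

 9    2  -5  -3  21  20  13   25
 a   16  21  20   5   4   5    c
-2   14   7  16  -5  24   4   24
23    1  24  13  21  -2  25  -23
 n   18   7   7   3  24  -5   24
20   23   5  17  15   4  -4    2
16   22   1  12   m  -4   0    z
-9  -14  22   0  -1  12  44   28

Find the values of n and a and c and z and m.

n = 4, a = 21, c = -10, z = 12, m = 23

Rows 1 and 3 both sum to 82, so that's the common total.
Row 5 has 18 + 7 + 7 + 3 + 24 − 5 + 24 = 78; the blank must be 82 − 78 = 4.
Column 5 has 21 + 5 − 5 + 21 + 3 + 15 − 1 = 59; the blank must be 82 − 59 = 23.
Row 7 has 16 + 22 + 1 + 12 + 23 − 4 + 0 = 70; the blank must be 82 − 70 = 12.
Column 8 has 25 + 24 − 23 + 24 + 2 + 12 + 28 = 92; the blank must be 82 − 92 = -10.
Row 2 has 16 + 21 + 20 + 5 + 4 + 5 − 10 = 61; the blank must be 82 − 61 = 21.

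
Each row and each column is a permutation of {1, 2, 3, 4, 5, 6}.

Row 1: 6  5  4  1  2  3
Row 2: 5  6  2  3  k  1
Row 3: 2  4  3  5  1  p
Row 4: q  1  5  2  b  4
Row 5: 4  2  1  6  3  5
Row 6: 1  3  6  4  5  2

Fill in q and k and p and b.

For row 3, column 6: row 3 already has {1, 2, 3, 4, 5}; that leaves 6.
For row 2, column 5: row 2 already has {1, 2, 3, 5, 6}; that leaves 4.
Cell (4,5): column 5 already has {1, 2, 3, 4, 5} → 6.
At (row 4, col 1): row 4 already has {1, 2, 4, 5, 6}, so the value is 3.

q = 3, k = 4, p = 6, b = 6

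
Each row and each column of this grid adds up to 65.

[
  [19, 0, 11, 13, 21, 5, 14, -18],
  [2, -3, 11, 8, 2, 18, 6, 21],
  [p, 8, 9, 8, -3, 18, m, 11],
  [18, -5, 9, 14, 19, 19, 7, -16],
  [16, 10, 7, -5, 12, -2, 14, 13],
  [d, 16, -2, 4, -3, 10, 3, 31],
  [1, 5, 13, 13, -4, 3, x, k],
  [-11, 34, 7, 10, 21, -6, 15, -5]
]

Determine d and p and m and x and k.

Column 8 has -18 + 21 + 11 − 16 + 13 + 31 − 5 = 37; the blank must be 65 − 37 = 28.
Row 6 has 16 − 2 + 4 − 3 + 10 + 3 + 31 = 59; the blank must be 65 − 59 = 6.
Column 1 has 19 + 2 + 18 + 16 + 6 + 1 − 11 = 51; the blank must be 65 − 51 = 14.
Row 3 has 14 + 8 + 9 + 8 − 3 + 18 + 11 = 65; the blank must be 65 − 65 = 0.
Row 7 has 1 + 5 + 13 + 13 − 4 + 3 + 28 = 59; the blank must be 65 − 59 = 6.

d = 6, p = 14, m = 0, x = 6, k = 28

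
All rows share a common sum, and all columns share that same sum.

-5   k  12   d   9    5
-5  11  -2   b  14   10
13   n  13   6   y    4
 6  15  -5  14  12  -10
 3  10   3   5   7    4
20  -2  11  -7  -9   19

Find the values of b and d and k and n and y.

Rows 4 and 5 both sum to 32, so that's the common total.
Column 5: 9 + 14 + 12 + 7 − 9 = 33, so its missing entry is 32 − 33 = -1.
Row 3: 13 + 13 + 6 − 1 + 4 = 35, so its missing entry is 32 − 35 = -3.
Column 2: 11 − 3 + 15 + 10 − 2 = 31, so its missing entry is 32 − 31 = 1.
Row 1: -5 + 1 + 12 + 9 + 5 = 22, so its missing entry is 32 − 22 = 10.
Row 2: -5 + 11 − 2 + 14 + 10 = 28, so its missing entry is 32 − 28 = 4.

b = 4, d = 10, k = 1, n = -3, y = -1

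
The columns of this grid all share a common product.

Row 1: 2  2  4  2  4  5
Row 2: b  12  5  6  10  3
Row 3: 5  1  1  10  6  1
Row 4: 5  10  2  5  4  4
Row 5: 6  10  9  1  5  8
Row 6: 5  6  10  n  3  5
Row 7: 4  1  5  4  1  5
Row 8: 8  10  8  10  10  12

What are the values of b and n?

Columns 3 and 6 each multiply to 144000, so every column has product 144000.
Column 1: 2×5×5×6×5×4×8 = 48000, so the missing entry is 144000 ÷ 48000 = 3.
Column 4: 2×6×10×5×1×4×10 = 24000, so the missing entry is 144000 ÷ 24000 = 6.

b = 3, n = 6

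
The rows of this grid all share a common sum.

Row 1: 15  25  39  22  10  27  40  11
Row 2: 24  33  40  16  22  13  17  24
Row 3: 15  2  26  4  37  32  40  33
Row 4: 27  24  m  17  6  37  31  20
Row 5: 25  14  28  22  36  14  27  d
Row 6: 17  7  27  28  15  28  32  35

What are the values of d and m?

d = 23, m = 27

The complete rows each total 189.
Row 5 is missing 189 − 166 = 23 (since 25 + 14 + 28 + 22 + 36 + 14 + 27 = 166).
Row 4 is missing 189 − 162 = 27 (since 27 + 24 + 17 + 6 + 37 + 31 + 20 = 162).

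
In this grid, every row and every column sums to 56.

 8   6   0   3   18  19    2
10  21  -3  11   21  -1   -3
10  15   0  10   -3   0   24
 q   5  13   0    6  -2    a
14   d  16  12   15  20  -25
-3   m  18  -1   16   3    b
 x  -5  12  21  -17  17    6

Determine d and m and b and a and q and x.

d = 4, m = 10, b = 13, a = 39, q = -5, x = 22

The known cells in row 7 total 34, leaving 56 − 34 = 22 for the blank.
The known cells in column 1 total 61, leaving 56 − 61 = -5 for the blank.
The known cells in row 4 total 17, leaving 56 − 17 = 39 for the blank.
The known cells in column 7 total 43, leaving 56 − 43 = 13 for the blank.
The known cells in row 6 total 46, leaving 56 − 46 = 10 for the blank.
The known cells in row 5 total 52, leaving 56 − 52 = 4 for the blank.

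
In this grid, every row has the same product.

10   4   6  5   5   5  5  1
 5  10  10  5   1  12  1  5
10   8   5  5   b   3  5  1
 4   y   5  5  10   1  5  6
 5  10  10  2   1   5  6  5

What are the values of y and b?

y = 5, b = 5

Rows 1 and 2 each multiply to 150000, so every row has product 150000.
Row 4: 4×5×5×10×1×5×6 = 30000, so the missing entry is 150000 ÷ 30000 = 5.
Row 3: 10×8×5×5×3×5×1 = 30000, so the missing entry is 150000 ÷ 30000 = 5.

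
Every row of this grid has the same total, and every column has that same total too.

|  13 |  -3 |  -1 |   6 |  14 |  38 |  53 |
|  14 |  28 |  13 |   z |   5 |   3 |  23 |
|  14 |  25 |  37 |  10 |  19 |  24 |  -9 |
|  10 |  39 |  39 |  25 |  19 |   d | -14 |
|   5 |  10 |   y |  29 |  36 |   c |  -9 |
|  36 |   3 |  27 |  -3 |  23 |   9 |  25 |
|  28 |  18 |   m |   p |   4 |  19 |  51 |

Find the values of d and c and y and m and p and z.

Rows 1 and 3 both sum to 120, so that's the common total.
The known cells in row 2 total 86, leaving 120 − 86 = 34 for the blank.
The known cells in column 4 total 101, leaving 120 − 101 = 19 for the blank.
The known cells in row 7 total 139, leaving 120 − 139 = -19 for the blank.
The known cells in column 3 total 96, leaving 120 − 96 = 24 for the blank.
The known cells in row 5 total 95, leaving 120 − 95 = 25 for the blank.
The known cells in row 4 total 118, leaving 120 − 118 = 2 for the blank.

d = 2, c = 25, y = 24, m = -19, p = 19, z = 34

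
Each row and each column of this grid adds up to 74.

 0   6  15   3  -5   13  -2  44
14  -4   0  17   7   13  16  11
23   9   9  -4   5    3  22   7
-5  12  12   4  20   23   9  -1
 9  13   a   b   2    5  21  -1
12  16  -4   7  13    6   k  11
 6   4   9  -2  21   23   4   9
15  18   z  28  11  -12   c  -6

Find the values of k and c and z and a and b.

Column 4: 3 + 17 − 4 + 4 + 7 − 2 + 28 = 53, so its missing entry is 74 − 53 = 21.
Row 5: 9 + 13 + 21 + 2 + 5 + 21 − 1 = 70, so its missing entry is 74 − 70 = 4.
Row 6: 12 + 16 − 4 + 7 + 13 + 6 + 11 = 61, so its missing entry is 74 − 61 = 13.
Column 7: -2 + 16 + 22 + 9 + 21 + 13 + 4 = 83, so its missing entry is 74 − 83 = -9.
Row 8: 15 + 18 + 28 + 11 − 12 − 9 − 6 = 45, so its missing entry is 74 − 45 = 29.

k = 13, c = -9, z = 29, a = 4, b = 21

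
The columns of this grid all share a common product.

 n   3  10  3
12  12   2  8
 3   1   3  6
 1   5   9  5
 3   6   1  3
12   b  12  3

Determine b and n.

Columns 3 and 4 each multiply to 6480, so every column has product 6480.
Column 2: 3×12×1×5×6 = 1080, so the missing entry is 6480 ÷ 1080 = 6.
Column 1: 12×3×1×3×12 = 1296, so the missing entry is 6480 ÷ 1296 = 5.

b = 6, n = 5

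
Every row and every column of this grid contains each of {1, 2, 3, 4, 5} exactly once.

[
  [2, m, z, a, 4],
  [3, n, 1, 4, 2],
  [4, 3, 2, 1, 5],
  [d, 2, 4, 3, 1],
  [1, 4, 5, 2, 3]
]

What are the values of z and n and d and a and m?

For row 2, column 2: row 2 already has {1, 2, 3, 4}; that leaves 5.
For row 1, column 2: column 2 already has {2, 3, 4, 5}; that leaves 1.
For row 1, column 4: column 4 already has {1, 2, 3, 4}; that leaves 5.
For row 4, column 1: row 4 already has {1, 2, 3, 4}; that leaves 5.
Cell (1,3): row 1 already has {1, 2, 4, 5} → 3.

z = 3, n = 5, d = 5, a = 5, m = 1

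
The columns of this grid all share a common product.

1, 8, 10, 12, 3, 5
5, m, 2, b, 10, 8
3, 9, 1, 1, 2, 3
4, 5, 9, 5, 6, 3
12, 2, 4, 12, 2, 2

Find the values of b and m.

Columns 1 and 5 each multiply to 720, so every column has product 720.
Column 4: 12×1×5×12 = 720, so the missing entry is 720 ÷ 720 = 1.
Column 2: 8×9×5×2 = 720, so the missing entry is 720 ÷ 720 = 1.

b = 1, m = 1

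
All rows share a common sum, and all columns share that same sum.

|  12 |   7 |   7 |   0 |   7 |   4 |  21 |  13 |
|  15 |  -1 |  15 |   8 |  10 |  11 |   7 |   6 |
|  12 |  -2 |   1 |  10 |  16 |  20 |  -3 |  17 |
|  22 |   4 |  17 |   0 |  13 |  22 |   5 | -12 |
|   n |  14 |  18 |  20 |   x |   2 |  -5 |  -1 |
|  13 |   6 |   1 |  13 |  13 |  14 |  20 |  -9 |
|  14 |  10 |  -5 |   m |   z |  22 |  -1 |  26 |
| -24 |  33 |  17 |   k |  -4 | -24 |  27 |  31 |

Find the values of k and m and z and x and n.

k = 15, m = 5, z = 0, x = 16, n = 7

Rows 1 and 2 both sum to 71, so that's the common total.
Column 1: 12 + 15 + 12 + 22 + 13 + 14 − 24 = 64, so its missing entry is 71 − 64 = 7.
Row 5: 7 + 14 + 18 + 20 + 2 − 5 − 1 = 55, so its missing entry is 71 − 55 = 16.
Column 5: 7 + 10 + 16 + 13 + 16 + 13 − 4 = 71, so its missing entry is 71 − 71 = 0.
Row 8: -24 + 33 + 17 − 4 − 24 + 27 + 31 = 56, so its missing entry is 71 − 56 = 15.
Row 7: 14 + 10 − 5 + 0 + 22 − 1 + 26 = 66, so its missing entry is 71 − 66 = 5.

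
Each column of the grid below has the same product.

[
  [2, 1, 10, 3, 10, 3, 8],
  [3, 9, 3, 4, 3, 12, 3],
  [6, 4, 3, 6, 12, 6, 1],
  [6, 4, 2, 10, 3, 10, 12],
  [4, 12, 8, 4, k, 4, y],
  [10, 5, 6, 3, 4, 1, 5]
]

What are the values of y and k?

Columns 1 and 3 each multiply to 8640, so every column has product 8640.
Column 7: 8×3×1×12×5 = 1440, so the missing entry is 8640 ÷ 1440 = 6.
Column 5: 10×3×12×3×4 = 4320, so the missing entry is 8640 ÷ 4320 = 2.

y = 6, k = 2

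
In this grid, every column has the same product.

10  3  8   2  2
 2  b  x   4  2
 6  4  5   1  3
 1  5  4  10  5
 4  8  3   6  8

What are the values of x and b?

x = 1, b = 1

Columns 1 and 4 each multiply to 480, so every column has product 480.
Column 3: 8×5×4×3 = 480, so the missing entry is 480 ÷ 480 = 1.
Column 2: 3×4×5×8 = 480, so the missing entry is 480 ÷ 480 = 1.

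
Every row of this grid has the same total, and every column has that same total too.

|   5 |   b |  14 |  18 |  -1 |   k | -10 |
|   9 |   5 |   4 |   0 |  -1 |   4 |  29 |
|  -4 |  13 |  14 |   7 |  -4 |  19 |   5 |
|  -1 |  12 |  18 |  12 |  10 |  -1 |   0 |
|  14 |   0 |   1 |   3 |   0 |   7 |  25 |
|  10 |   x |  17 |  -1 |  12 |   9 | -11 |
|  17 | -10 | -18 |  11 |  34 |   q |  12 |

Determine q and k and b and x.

q = 4, k = 8, b = 16, x = 14

Rows 2 and 3 both sum to 50, so that's the common total.
Row 6 has 10 + 17 − 1 + 12 + 9 − 11 = 36; the blank must be 50 − 36 = 14.
Column 2 has 5 + 13 + 12 + 0 + 14 − 10 = 34; the blank must be 50 − 34 = 16.
Row 7 has 17 − 10 − 18 + 11 + 34 + 12 = 46; the blank must be 50 − 46 = 4.
Row 1 has 5 + 16 + 14 + 18 − 1 − 10 = 42; the blank must be 50 − 42 = 8.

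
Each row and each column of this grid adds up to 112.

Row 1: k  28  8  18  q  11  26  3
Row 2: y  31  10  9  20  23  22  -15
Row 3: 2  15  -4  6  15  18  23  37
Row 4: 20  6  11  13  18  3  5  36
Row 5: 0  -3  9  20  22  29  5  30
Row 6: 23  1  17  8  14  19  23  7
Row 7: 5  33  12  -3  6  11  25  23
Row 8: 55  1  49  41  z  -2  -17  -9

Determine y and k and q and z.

y = 12, k = -5, q = 23, z = -6

Row 2: 31 + 10 + 9 + 20 + 23 + 22 − 15 = 100, so its missing entry is 112 − 100 = 12.
Row 8: 55 + 1 + 49 + 41 − 2 − 17 − 9 = 118, so its missing entry is 112 − 118 = -6.
Column 5: 20 + 15 + 18 + 22 + 14 + 6 − 6 = 89, so its missing entry is 112 − 89 = 23.
Row 1: 28 + 8 + 18 + 23 + 11 + 26 + 3 = 117, so its missing entry is 112 − 117 = -5.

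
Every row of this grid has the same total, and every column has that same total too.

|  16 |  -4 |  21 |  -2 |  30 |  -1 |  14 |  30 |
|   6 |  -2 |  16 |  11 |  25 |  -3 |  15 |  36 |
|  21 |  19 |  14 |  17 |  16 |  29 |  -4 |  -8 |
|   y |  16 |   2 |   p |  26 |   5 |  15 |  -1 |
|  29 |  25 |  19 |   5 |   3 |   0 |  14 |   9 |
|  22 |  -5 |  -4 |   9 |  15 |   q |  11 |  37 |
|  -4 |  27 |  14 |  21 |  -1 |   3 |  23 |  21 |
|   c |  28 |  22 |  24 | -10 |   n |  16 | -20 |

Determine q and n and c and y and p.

q = 19, n = 52, c = -8, y = 22, p = 19

Rows 1 and 2 both sum to 104, so that's the common total.
Row 6 has 22 − 5 − 4 + 9 + 15 + 11 + 37 = 85; the blank must be 104 − 85 = 19.
Column 4 has -2 + 11 + 17 + 5 + 9 + 21 + 24 = 85; the blank must be 104 − 85 = 19.
Row 4 has 16 + 2 + 19 + 26 + 5 + 15 − 1 = 82; the blank must be 104 − 82 = 22.
Column 1 has 16 + 6 + 21 + 22 + 29 + 22 − 4 = 112; the blank must be 104 − 112 = -8.
Row 8 has -8 + 28 + 22 + 24 − 10 + 16 − 20 = 52; the blank must be 104 − 52 = 52.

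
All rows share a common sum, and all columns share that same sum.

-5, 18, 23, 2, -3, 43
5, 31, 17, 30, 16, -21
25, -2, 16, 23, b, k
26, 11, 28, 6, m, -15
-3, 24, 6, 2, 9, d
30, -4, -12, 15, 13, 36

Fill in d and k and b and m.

Rows 1 and 2 both sum to 78, so that's the common total.
The known cells in row 5 total 38, leaving 78 − 38 = 40 for the blank.
The known cells in column 6 total 83, leaving 78 − 83 = -5 for the blank.
The known cells in row 3 total 57, leaving 78 − 57 = 21 for the blank.
The known cells in row 4 total 56, leaving 78 − 56 = 22 for the blank.

d = 40, k = -5, b = 21, m = 22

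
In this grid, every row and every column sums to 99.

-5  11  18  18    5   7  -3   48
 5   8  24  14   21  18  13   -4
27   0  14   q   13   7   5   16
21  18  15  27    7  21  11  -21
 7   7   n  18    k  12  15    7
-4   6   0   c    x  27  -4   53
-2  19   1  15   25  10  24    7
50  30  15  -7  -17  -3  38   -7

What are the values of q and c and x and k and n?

Column 3 has 18 + 24 + 14 + 15 + 0 + 1 + 15 = 87; the blank must be 99 − 87 = 12.
Row 5 has 7 + 7 + 12 + 18 + 12 + 15 + 7 = 78; the blank must be 99 − 78 = 21.
Column 5 has 5 + 21 + 13 + 7 + 21 + 25 − 17 = 75; the blank must be 99 − 75 = 24.
Row 3 has 27 + 0 + 14 + 13 + 7 + 5 + 16 = 82; the blank must be 99 − 82 = 17.
Row 6 has -4 + 6 + 0 + 24 + 27 − 4 + 53 = 102; the blank must be 99 − 102 = -3.

q = 17, c = -3, x = 24, k = 21, n = 12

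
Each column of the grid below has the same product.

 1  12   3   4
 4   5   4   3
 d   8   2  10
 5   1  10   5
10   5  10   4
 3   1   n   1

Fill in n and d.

Columns 2 and 4 each multiply to 2400, so every column has product 2400.
Column 3: 3×4×2×10×10 = 2400, so the missing entry is 2400 ÷ 2400 = 1.
Column 1: 1×4×5×10×3 = 600, so the missing entry is 2400 ÷ 600 = 4.

n = 1, d = 4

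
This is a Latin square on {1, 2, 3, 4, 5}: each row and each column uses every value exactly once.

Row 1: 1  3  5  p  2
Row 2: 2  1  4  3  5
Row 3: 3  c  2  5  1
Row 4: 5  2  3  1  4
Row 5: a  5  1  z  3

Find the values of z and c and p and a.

For row 5, column 1: column 1 already has {1, 2, 3, 5}; that leaves 4.
Cell (1,4): row 1 already has {1, 2, 3, 5} → 4.
Cell (3,2): row 3 already has {1, 2, 3, 5} → 4.
Cell (5,4): row 5 already has {1, 3, 4, 5} → 2.

z = 2, c = 4, p = 4, a = 4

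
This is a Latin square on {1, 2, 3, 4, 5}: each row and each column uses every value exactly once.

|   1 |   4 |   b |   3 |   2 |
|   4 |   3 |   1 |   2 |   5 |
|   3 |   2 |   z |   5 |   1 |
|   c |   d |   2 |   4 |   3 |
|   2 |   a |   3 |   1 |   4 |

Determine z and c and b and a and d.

z = 4, c = 5, b = 5, a = 5, d = 1

Cell (4,1): column 1 already has {1, 2, 3, 4} → 5.
Cell (4,2): row 4 already has {2, 3, 4, 5} → 1.
At (row 1, col 3): row 1 already has {1, 2, 3, 4}, so the value is 5.
Cell (3,3): row 3 already has {1, 2, 3, 5} → 4.
Cell (5,2): row 5 already has {1, 2, 3, 4} → 5.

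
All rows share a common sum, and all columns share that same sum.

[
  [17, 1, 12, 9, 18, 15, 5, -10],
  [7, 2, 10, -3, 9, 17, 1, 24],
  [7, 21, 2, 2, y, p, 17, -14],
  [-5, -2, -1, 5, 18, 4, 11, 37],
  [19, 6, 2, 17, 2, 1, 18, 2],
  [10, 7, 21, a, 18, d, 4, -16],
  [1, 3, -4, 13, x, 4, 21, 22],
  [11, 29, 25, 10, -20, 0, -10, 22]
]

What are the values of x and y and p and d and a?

Rows 1 and 2 both sum to 67, so that's the common total.
Row 7 has 1 + 3 − 4 + 13 + 4 + 21 + 22 = 60; the blank must be 67 − 60 = 7.
Column 5 has 18 + 9 + 18 + 2 + 18 + 7 − 20 = 52; the blank must be 67 − 52 = 15.
Column 4 has 9 − 3 + 2 + 5 + 17 + 13 + 10 = 53; the blank must be 67 − 53 = 14.
Row 6 has 10 + 7 + 21 + 14 + 18 + 4 − 16 = 58; the blank must be 67 − 58 = 9.
Row 3 has 7 + 21 + 2 + 2 + 15 + 17 − 14 = 50; the blank must be 67 − 50 = 17.

x = 7, y = 15, p = 17, d = 9, a = 14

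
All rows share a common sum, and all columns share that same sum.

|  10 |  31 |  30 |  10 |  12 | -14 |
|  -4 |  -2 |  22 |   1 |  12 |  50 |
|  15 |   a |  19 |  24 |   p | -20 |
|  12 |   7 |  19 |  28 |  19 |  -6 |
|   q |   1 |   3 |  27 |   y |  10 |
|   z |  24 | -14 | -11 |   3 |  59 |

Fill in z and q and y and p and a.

Rows 1 and 2 both sum to 79, so that's the common total.
Column 2: 31 − 2 + 7 + 1 + 24 = 61, so its missing entry is 79 − 61 = 18.
Row 3: 15 + 18 + 19 + 24 − 20 = 56, so its missing entry is 79 − 56 = 23.
Column 5: 12 + 12 + 23 + 19 + 3 = 69, so its missing entry is 79 − 69 = 10.
Row 5: 1 + 3 + 27 + 10 + 10 = 51, so its missing entry is 79 − 51 = 28.
Row 6: 24 − 14 − 11 + 3 + 59 = 61, so its missing entry is 79 − 61 = 18.

z = 18, q = 28, y = 10, p = 23, a = 18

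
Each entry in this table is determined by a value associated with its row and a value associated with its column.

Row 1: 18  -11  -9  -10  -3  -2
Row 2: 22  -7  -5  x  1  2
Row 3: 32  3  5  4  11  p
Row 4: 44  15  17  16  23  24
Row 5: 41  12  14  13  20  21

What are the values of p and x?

The difference between any two rows is the same in every column — this is an addition table with the headers hidden.
Row 3 minus row 1 is 5 − (-9) = 14, so its entry in column 6 is -2 + 14 = 12.
Row 2 minus row 1 is -5 − (-9) = 4, so its entry in column 4 is -10 + 4 = -6.

p = 12, x = -6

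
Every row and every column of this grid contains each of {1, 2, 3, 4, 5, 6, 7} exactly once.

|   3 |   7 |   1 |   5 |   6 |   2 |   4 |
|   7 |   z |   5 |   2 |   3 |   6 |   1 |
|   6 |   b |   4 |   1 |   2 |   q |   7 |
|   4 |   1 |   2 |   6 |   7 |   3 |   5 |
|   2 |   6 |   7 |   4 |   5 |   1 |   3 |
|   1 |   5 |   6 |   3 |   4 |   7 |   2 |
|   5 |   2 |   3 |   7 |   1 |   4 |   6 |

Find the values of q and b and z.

For row 2, column 2: row 2 already has {1, 2, 3, 5, 6, 7}; that leaves 4.
Cell (3,6): column 6 already has {1, 2, 3, 4, 6, 7} → 5.
At (row 3, col 2): row 3 already has {1, 2, 4, 5, 6, 7}, so the value is 3.

q = 5, b = 3, z = 4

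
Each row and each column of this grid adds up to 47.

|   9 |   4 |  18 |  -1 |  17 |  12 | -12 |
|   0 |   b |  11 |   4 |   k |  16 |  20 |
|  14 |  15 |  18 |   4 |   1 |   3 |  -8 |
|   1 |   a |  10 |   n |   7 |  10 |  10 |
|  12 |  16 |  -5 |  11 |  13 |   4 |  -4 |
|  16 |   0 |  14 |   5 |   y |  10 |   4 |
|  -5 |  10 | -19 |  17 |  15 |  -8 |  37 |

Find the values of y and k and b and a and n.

The known cells in row 6 total 49, leaving 47 − 49 = -2 for the blank.
The known cells in column 5 total 51, leaving 47 − 51 = -4 for the blank.
The known cells in row 2 total 47, leaving 47 − 47 = 0 for the blank.
The known cells in column 2 total 45, leaving 47 − 45 = 2 for the blank.
The known cells in row 4 total 40, leaving 47 − 40 = 7 for the blank.

y = -2, k = -4, b = 0, a = 2, n = 7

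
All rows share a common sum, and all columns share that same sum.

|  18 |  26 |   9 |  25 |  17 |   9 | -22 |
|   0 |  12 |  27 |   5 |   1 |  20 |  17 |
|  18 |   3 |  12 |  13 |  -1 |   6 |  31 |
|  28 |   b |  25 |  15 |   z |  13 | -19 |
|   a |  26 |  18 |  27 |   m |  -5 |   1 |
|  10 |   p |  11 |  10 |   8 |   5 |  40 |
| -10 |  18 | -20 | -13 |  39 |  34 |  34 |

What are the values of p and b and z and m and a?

Rows 1 and 2 both sum to 82, so that's the common total.
The known cells in column 1 total 64, leaving 82 − 64 = 18 for the blank.
The known cells in row 5 total 85, leaving 82 − 85 = -3 for the blank.
The known cells in column 5 total 61, leaving 82 − 61 = 21 for the blank.
The known cells in row 4 total 83, leaving 82 − 83 = -1 for the blank.
The known cells in row 6 total 84, leaving 82 − 84 = -2 for the blank.

p = -2, b = -1, z = 21, m = -3, a = 18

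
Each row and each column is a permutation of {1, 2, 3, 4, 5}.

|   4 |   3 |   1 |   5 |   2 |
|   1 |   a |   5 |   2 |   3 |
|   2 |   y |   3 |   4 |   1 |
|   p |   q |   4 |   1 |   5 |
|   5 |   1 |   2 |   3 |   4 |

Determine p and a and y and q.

For row 2, column 2: row 2 already has {1, 2, 3, 5}; that leaves 4.
For row 3, column 2: row 3 already has {1, 2, 3, 4}; that leaves 5.
For row 4, column 2: column 2 already has {1, 3, 4, 5}; that leaves 2.
Cell (4,1): row 4 already has {1, 2, 4, 5} → 3.

p = 3, a = 4, y = 5, q = 2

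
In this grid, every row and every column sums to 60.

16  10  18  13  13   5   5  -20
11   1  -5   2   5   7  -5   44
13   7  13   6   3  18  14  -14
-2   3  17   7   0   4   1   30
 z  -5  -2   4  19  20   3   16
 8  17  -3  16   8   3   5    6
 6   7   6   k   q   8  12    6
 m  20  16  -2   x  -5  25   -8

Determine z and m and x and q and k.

Row 5: -5 − 2 + 4 + 19 + 20 + 3 + 16 = 55, so its missing entry is 60 − 55 = 5.
Column 1: 16 + 11 + 13 − 2 + 5 + 8 + 6 = 57, so its missing entry is 60 − 57 = 3.
Row 8: 3 + 20 + 16 − 2 − 5 + 25 − 8 = 49, so its missing entry is 60 − 49 = 11.
Column 5: 13 + 5 + 3 + 0 + 19 + 8 + 11 = 59, so its missing entry is 60 − 59 = 1.
Row 7: 6 + 7 + 6 + 1 + 8 + 12 + 6 = 46, so its missing entry is 60 − 46 = 14.

z = 5, m = 3, x = 11, q = 1, k = 14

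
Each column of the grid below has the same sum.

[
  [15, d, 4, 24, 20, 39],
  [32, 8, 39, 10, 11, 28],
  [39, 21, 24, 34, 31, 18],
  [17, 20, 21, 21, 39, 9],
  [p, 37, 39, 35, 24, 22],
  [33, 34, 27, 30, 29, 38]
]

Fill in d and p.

d = 34, p = 18

The complete columns each total 154.
Column 2 is missing 154 − 120 = 34 (since 8 + 21 + 20 + 37 + 34 = 120).
Column 1 is missing 154 − 136 = 18 (since 15 + 32 + 39 + 17 + 33 = 136).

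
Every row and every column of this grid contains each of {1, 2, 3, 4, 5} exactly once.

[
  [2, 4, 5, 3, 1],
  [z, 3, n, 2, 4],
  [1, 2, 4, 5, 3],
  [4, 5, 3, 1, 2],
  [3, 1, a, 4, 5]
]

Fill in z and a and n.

Cell (2,1): column 1 already has {1, 2, 3, 4} → 5.
At (row 2, col 3): row 2 already has {2, 3, 4, 5}, so the value is 1.
At (row 5, col 3): row 5 already has {1, 3, 4, 5}, so the value is 2.

z = 5, a = 2, n = 1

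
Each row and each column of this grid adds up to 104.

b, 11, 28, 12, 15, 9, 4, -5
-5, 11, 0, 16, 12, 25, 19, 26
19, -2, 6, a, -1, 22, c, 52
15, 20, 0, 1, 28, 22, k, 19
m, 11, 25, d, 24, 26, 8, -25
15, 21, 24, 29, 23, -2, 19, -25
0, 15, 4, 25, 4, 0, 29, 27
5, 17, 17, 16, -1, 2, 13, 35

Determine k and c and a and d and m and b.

Row 1 has 11 + 28 + 12 + 15 + 9 + 4 − 5 = 74; the blank must be 104 − 74 = 30.
Column 1 has 30 − 5 + 19 + 15 + 15 + 0 + 5 = 79; the blank must be 104 − 79 = 25.
Row 5 has 25 + 11 + 25 + 24 + 26 + 8 − 25 = 94; the blank must be 104 − 94 = 10.
Column 4 has 12 + 16 + 1 + 10 + 29 + 25 + 16 = 109; the blank must be 104 − 109 = -5.
Row 3 has 19 − 2 + 6 − 5 − 1 + 22 + 52 = 91; the blank must be 104 − 91 = 13.
Row 4 has 15 + 20 + 0 + 1 + 28 + 22 + 19 = 105; the blank must be 104 − 105 = -1.

k = -1, c = 13, a = -5, d = 10, m = 25, b = 30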